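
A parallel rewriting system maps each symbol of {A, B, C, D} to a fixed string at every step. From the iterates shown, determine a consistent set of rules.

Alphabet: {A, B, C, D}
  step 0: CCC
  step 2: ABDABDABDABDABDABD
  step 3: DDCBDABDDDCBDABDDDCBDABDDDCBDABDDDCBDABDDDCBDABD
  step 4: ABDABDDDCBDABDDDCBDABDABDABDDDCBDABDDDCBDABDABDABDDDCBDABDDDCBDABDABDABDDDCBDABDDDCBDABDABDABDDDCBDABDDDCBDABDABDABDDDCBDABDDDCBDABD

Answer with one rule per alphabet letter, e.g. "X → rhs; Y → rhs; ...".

A->DD, B->CBD, C->DD, D->ABD

  step 3 ⇒ step 4: DDCBDABDDDCBDABDDDCBDABDDDCBDABDDDCBDABDDDCBDABD ⇒ ABD·ABD·DD·CBD·ABD·DD·CBD·ABD·ABD·ABD·DD·CBD·ABD·DD·CBD·ABD·ABD·ABD·DD·CBD·ABD·DD·CBD·ABD·ABD·ABD·DD·CBD·ABD·DD·CBD·ABD·ABD·ABD·DD·CBD·ABD·DD·CBD·ABD·ABD·ABD·DD·CBD·ABD·DD·CBD·ABD
    A ↦ DD
    B ↦ CBD
    C ↦ DD
    D ↦ ABD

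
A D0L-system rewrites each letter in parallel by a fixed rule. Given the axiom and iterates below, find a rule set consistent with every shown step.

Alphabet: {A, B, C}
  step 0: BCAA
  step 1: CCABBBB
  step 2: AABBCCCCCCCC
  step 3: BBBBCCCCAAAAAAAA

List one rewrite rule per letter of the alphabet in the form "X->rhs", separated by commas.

  step 2 ⇒ step 3: AABBCCCCCCCC ⇒ BB·BB·CC·CC·A·A·A·A·A·A·A·A
    A ↦ BB
    B ↦ CC
    C ↦ A

A->BB, B->CC, C->A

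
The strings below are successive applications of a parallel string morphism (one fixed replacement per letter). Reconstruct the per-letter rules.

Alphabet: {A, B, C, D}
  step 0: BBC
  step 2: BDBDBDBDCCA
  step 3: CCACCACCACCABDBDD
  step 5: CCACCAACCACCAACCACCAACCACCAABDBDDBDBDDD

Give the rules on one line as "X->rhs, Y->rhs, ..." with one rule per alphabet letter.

  step 2 ⇒ step 3: BDBDBDBDCCA ⇒ CC·A·CC·A·CC·A·CC·A·BD·BD·D
    A ↦ D
    B ↦ CC
    C ↦ BD
    D ↦ A

A->D, B->CC, C->BD, D->A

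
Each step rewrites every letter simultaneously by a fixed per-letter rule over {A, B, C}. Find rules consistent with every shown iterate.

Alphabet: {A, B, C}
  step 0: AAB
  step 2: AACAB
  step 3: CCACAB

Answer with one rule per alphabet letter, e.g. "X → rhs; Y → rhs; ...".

  step 2 ⇒ step 3: AACAB ⇒ C·C·A·C·AB
    A ↦ C
    B ↦ AB
    C ↦ A

A->C, B->AB, C->A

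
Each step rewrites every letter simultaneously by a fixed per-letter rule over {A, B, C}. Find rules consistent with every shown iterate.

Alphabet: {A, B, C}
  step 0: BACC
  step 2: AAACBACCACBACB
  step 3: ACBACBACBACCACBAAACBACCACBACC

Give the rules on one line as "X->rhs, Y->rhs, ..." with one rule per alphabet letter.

  step 2 ⇒ step 3: AAACBACCACBACB ⇒ ACB·ACB·ACB·A·CC·ACB·A·A·ACB·A·CC·ACB·A·CC
    A ↦ ACB
    B ↦ CC
    C ↦ A

A->ACB, B->CC, C->A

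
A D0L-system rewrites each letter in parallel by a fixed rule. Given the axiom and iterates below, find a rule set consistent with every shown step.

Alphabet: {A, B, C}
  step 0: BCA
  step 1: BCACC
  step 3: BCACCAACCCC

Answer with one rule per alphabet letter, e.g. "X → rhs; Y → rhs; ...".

  step 0 ⇒ step 1: BCA ⇒ BC·A·CC
    A ↦ CC
    B ↦ BC
    C ↦ A

A->CC, B->BC, C->A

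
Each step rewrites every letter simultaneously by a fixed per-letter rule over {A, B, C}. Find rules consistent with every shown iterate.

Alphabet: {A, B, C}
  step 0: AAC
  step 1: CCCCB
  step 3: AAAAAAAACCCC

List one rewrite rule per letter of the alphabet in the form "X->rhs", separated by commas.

A->CC, B->AA, C->B

  step 0 ⇒ step 1: AAC ⇒ CC·CC·B
    A ↦ CC
    C ↦ B
    B ↦ AA  (constrained at step 1)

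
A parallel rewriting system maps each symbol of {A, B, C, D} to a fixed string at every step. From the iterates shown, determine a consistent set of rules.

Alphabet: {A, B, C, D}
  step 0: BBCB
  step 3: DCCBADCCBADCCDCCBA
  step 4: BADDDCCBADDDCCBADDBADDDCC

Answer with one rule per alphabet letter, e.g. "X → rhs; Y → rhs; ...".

  step 3 ⇒ step 4: DCCBADCCBADCCDCCBA ⇒ BA·D·D·DC·C·BA·D·D·DC·C·BA·D·D·BA·D·D·DC·C
    A ↦ C
    B ↦ DC
    C ↦ D
    D ↦ BA

A->C, B->DC, C->D, D->BA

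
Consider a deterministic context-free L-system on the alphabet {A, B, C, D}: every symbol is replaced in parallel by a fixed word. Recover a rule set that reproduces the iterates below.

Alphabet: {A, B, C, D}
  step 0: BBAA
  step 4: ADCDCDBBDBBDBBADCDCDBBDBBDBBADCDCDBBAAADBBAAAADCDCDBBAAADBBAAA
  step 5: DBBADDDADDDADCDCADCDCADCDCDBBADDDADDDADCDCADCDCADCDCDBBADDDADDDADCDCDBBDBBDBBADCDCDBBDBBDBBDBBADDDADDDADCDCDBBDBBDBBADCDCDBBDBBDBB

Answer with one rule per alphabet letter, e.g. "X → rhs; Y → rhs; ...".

A->DBB, B->DC, C->DDD, D->A

  step 4 ⇒ step 5: ADCDCDBBDBBDBBADCDCDBBDBBDBBADCDCDBBAAADBBAAAADCDCDBBAAADBBAAA ⇒ DBB·A·DDD·A·DDD·A·DC·DC·A·DC·DC·A·DC·DC·DBB·A·DDD·A·DDD·A·DC·DC·A·DC·DC·A·DC·DC·DBB·A·DDD·A·DDD·A·DC·DC·DBB·DBB·DBB·A·DC·DC·DBB·DBB·DBB·DBB·A·DDD·A·DDD·A·DC·DC·DBB·DBB·DBB·A·DC·DC·DBB·DBB·DBB
    A ↦ DBB
    B ↦ DC
    C ↦ DDD
    D ↦ A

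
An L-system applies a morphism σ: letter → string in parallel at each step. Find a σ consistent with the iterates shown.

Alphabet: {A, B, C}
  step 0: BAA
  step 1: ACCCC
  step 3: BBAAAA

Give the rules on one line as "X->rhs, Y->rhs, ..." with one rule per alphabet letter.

A->CC, B->A, C->B

  step 0 ⇒ step 1: BAA ⇒ A·CC·CC
    A ↦ CC
    B ↦ A
    C ↦ B  (constrained at step 1)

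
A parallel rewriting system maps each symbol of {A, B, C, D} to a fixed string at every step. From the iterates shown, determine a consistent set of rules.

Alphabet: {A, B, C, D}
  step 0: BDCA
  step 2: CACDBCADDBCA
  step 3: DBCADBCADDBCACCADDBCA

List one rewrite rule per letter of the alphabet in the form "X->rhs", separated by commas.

A->CA, B->AD, C->DB, D->C

  step 2 ⇒ step 3: CACDBCADDBCA ⇒ DB·CA·DB·C·AD·DB·CA·C·C·AD·DB·CA
    A ↦ CA
    B ↦ AD
    C ↦ DB
    D ↦ C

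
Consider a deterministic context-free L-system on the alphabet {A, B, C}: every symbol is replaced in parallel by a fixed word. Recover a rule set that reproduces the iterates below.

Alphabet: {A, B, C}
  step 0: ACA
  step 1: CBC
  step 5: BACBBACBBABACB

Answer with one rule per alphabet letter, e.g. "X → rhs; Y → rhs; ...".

  step 0 ⇒ step 1: ACA ⇒ C·B·C
    A ↦ C
    C ↦ B
    B ↦ BA  (constrained at step 1)

A->C, B->BA, C->B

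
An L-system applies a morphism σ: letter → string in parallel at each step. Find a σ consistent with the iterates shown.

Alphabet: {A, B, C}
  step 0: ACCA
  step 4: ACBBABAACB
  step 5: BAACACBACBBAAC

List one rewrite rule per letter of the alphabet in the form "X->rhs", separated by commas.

  step 4 ⇒ step 5: ACBBABAACB ⇒ B·A·AC·AC·B·AC·B·B·A·AC
    A ↦ B
    B ↦ AC
    C ↦ A

A->B, B->AC, C->A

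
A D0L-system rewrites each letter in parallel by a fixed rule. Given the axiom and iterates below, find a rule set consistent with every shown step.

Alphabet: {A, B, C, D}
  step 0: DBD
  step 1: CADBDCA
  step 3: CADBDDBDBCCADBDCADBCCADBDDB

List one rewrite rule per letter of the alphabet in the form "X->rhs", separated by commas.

  step 0 ⇒ step 1: DBD ⇒ CA·DBD·CA
    B ↦ DBD
    D ↦ CA
    A ↦ C  (constrained at step 1)
    C ↦ DB  (constrained at step 1)

A->C, B->DBD, C->DB, D->CA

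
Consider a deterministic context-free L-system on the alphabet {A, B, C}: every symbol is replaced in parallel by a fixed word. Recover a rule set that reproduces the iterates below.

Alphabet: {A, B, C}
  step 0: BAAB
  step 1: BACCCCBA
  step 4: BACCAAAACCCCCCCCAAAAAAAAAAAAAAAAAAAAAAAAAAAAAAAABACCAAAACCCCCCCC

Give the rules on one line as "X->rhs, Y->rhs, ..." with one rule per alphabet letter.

A->CC, B->BA, C->AA

  step 0 ⇒ step 1: BAAB ⇒ BA·CC·CC·BA
    A ↦ CC
    B ↦ BA
    C ↦ AA  (constrained at step 1)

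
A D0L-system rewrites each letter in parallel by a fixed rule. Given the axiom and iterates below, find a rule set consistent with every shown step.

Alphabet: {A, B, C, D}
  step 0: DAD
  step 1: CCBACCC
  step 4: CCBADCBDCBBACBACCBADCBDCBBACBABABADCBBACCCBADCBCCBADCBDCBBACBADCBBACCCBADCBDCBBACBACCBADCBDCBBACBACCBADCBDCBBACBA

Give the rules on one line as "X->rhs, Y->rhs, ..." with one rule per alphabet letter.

  step 0 ⇒ step 1: DAD ⇒ CC·BAC·CC
    A ↦ BAC
    D ↦ CC
    B ↦ DCB  (constrained at step 1)
    C ↦ BA  (constrained at step 1)

A->BAC, B->DCB, C->BA, D->CC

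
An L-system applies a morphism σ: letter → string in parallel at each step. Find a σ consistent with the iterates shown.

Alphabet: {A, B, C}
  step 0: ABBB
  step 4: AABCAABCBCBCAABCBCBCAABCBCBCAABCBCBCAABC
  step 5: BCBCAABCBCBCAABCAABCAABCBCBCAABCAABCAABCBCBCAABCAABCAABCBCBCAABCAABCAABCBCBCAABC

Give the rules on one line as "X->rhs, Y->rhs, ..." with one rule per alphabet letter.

A->BC, B->A, C->ABC

  step 4 ⇒ step 5: AABCAABCBCBCAABCBCBCAABCBCBCAABCBCBCAABC ⇒ BC·BC·A·ABC·BC·BC·A·ABC·A·ABC·A·ABC·BC·BC·A·ABC·A·ABC·A·ABC·BC·BC·A·ABC·A·ABC·A·ABC·BC·BC·A·ABC·A·ABC·A·ABC·BC·BC·A·ABC
    A ↦ BC
    B ↦ A
    C ↦ ABC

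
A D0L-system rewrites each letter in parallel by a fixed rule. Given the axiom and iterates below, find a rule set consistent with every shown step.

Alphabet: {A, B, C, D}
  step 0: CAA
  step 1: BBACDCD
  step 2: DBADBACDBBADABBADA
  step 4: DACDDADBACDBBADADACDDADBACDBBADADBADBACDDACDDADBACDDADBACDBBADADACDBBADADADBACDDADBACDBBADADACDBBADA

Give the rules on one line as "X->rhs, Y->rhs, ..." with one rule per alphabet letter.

A->CD, B->DBA, C->BBA, D->DA

  step 1 ⇒ step 2: BBACDCD ⇒ DBA·DBA·CD·BBA·DA·BBA·DA
    A ↦ CD
    B ↦ DBA
    C ↦ BBA
    D ↦ DA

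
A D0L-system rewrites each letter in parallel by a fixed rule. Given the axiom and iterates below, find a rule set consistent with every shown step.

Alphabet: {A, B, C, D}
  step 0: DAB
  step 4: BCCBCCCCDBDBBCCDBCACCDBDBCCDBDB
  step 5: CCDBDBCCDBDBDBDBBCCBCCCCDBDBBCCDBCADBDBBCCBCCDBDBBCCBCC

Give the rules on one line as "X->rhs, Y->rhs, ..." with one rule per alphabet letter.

  step 4 ⇒ step 5: BCCBCCCCDBDBBCCDBCACCDBDBCCDBDB ⇒ CC·DB·DB·CC·DB·DB·DB·DB·B·CC·B·CC·CC·DB·DB·B·CC·DB·CA·DB·DB·B·CC·B·CC·DB·DB·B·CC·B·CC
    A ↦ CA
    B ↦ CC
    C ↦ DB
    D ↦ B

A->CA, B->CC, C->DB, D->B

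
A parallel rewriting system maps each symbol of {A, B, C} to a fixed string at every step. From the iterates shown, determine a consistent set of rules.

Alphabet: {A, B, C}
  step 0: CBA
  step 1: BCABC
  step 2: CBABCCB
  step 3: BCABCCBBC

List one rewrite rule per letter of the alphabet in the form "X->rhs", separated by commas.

  step 2 ⇒ step 3: CBABCCB ⇒ B·C·ABC·C·B·B·C
    A ↦ ABC
    B ↦ C
    C ↦ B

A->ABC, B->C, C->B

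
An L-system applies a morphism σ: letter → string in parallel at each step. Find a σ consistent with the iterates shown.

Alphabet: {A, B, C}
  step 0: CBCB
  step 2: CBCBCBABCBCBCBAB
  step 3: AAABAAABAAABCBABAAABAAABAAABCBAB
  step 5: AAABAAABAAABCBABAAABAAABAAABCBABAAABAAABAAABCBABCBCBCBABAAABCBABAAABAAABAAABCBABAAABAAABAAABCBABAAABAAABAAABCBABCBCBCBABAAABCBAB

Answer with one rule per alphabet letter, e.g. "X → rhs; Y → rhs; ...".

  step 2 ⇒ step 3: CBCBCBABCBCBCBAB ⇒ AA·AB·AA·AB·AA·AB·CB·AB·AA·AB·AA·AB·AA·AB·CB·AB
    A ↦ CB
    B ↦ AB
    C ↦ AA

A->CB, B->AB, C->AA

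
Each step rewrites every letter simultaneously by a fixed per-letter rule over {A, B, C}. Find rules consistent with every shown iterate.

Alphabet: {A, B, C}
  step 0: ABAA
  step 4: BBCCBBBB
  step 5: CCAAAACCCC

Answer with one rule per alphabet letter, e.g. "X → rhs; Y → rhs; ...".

  step 4 ⇒ step 5: BBCCBBBB ⇒ C·C·AA·AA·C·C·C·C
    B ↦ C
    C ↦ AA
    A ↦ B  (constrained at step 0)

A->B, B->C, C->AA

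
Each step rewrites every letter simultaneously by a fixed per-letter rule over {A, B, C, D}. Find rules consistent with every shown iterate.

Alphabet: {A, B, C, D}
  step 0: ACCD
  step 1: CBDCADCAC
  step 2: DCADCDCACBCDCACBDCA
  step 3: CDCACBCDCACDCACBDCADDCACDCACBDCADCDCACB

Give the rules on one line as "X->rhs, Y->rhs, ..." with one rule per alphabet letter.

  step 2 ⇒ step 3: DCADCDCACBCDCACBDCA ⇒ C·DCA·CB·C·DCA·C·DCA·CB·DCA·D·DCA·C·DCA·CB·DCA·D·C·DCA·CB
    A ↦ CB
    B ↦ D
    C ↦ DCA
    D ↦ C

A->CB, B->D, C->DCA, D->C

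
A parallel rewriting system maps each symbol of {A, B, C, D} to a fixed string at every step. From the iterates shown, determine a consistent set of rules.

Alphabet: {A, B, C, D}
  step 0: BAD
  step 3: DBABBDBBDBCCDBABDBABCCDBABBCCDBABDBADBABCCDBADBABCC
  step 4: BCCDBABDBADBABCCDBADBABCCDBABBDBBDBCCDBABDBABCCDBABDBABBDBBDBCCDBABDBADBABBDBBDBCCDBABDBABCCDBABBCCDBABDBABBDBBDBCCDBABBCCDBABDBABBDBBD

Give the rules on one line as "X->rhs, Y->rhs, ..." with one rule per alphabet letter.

  step 3 ⇒ step 4: DBABBDBBDBCCDBABDBABCCDBABBCCDBABDBADBABCCDBADBABCC ⇒ BCC·DBA·B·DBA·DBA·BCC·DBA·DBA·BCC·DBA·BBD·BBD·BCC·DBA·B·DBA·BCC·DBA·B·DBA·BBD·BBD·BCC·DBA·B·DBA·DBA·BBD·BBD·BCC·DBA·B·DBA·BCC·DBA·B·BCC·DBA·B·DBA·BBD·BBD·BCC·DBA·B·BCC·DBA·B·DBA·BBD·BBD
    A ↦ B
    B ↦ DBA
    C ↦ BBD
    D ↦ BCC

A->B, B->DBA, C->BBD, D->BCC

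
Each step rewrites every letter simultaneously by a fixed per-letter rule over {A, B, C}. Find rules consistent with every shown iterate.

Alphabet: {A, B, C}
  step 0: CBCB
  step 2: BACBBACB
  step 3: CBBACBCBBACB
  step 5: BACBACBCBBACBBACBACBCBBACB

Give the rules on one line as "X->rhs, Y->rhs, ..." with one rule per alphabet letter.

A->B, B->CB, C->A

  step 2 ⇒ step 3: BACBBACB ⇒ CB·B·A·CB·CB·B·A·CB
    A ↦ B
    B ↦ CB
    C ↦ A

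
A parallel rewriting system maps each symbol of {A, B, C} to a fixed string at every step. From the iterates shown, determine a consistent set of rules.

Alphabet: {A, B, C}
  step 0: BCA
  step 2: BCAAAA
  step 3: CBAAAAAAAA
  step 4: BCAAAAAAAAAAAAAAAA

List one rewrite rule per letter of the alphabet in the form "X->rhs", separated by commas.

A->AA, B->C, C->B

  step 3 ⇒ step 4: CBAAAAAAAA ⇒ B·C·AA·AA·AA·AA·AA·AA·AA·AA
    A ↦ AA
    B ↦ C
    C ↦ B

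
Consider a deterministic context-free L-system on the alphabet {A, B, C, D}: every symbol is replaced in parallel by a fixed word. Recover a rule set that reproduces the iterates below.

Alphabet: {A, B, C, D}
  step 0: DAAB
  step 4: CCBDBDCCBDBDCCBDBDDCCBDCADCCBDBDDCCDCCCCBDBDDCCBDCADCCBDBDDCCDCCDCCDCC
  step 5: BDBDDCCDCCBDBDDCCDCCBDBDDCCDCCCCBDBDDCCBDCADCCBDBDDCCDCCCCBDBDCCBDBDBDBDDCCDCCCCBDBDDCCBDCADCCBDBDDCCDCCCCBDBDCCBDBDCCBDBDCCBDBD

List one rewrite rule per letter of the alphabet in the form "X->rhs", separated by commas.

  step 4 ⇒ step 5: CCBDBDCCBDBDCCBDBDDCCBDCADCCBDBDDCCDCCCCBDBDDCCBDCADCCBDBDDCCDCCDCCDCC ⇒ BD·BD·D·CC·D·CC·BD·BD·D·CC·D·CC·BD·BD·D·CC·D·CC·CC·BD·BD·D·CC·BD·CAD·CC·BD·BD·D·CC·D·CC·CC·BD·BD·CC·BD·BD·BD·BD·D·CC·D·CC·CC·BD·BD·D·CC·BD·CAD·CC·BD·BD·D·CC·D·CC·CC·BD·BD·CC·BD·BD·CC·BD·BD·CC·BD·BD
    A ↦ CAD
    B ↦ D
    C ↦ BD
    D ↦ CC

A->CAD, B->D, C->BD, D->CC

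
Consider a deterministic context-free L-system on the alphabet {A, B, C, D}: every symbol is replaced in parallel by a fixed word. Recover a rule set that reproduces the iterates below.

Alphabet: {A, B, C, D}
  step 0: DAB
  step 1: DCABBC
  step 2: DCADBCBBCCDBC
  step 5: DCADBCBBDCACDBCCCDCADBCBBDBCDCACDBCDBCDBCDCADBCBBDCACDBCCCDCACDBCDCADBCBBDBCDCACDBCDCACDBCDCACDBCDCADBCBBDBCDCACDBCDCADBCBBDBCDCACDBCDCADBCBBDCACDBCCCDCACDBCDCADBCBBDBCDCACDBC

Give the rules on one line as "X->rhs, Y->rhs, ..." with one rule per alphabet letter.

A->BB, B->C, C->DBC, D->DCA

  step 1 ⇒ step 2: DCABBC ⇒ DCA·DBC·BB·C·C·DBC
    A ↦ BB
    B ↦ C
    C ↦ DBC
    D ↦ DCA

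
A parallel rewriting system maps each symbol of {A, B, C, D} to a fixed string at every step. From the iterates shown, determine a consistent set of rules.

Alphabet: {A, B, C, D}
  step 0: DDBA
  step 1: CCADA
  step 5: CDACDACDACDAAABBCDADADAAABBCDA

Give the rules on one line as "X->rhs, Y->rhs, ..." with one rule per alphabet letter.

A->DA, B->A, C->BB, D->C

  step 0 ⇒ step 1: DDBA ⇒ C·C·A·DA
    A ↦ DA
    B ↦ A
    D ↦ C
    C ↦ BB  (constrained at step 1)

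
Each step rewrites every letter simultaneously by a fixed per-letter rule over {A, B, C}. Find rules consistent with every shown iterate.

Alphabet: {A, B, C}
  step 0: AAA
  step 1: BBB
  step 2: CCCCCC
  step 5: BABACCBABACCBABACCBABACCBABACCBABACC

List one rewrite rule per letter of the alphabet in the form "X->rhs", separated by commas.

A->B, B->CC, C->BA

  step 1 ⇒ step 2: BBB ⇒ CC·CC·CC
    B ↦ CC
  step 0 ⇒ step 1: AAA ⇒ B·B·B
    A ↦ B
    C ↦ BA  (constrained at step 2)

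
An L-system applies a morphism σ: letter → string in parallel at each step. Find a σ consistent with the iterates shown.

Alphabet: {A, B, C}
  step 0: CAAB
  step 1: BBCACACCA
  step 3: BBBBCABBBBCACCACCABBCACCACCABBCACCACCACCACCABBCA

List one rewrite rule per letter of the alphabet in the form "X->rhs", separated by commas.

  step 0 ⇒ step 1: CAAB ⇒ BB·CA·CA·CCA
    A ↦ CA
    B ↦ CCA
    C ↦ BB

A->CA, B->CCA, C->BB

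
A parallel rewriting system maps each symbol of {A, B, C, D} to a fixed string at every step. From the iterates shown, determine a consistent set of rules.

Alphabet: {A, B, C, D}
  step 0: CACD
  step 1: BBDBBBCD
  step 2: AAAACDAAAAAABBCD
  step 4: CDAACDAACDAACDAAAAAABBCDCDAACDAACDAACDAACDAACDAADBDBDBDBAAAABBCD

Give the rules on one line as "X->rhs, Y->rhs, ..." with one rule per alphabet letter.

  step 1 ⇒ step 2: BBDBBBCD ⇒ AA·AA·CD·AA·AA·AA·BB·CD
    B ↦ AA
    C ↦ BB
    D ↦ CD
  step 0 ⇒ step 1: CACD ⇒ BB·DB·BB·CD
    A ↦ DB

A->DB, B->AA, C->BB, D->CD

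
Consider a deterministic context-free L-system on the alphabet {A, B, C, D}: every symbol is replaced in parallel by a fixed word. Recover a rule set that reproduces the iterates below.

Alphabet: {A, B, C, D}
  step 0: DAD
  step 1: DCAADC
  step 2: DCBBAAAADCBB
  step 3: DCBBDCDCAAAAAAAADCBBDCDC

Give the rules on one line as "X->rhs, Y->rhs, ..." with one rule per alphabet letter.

  step 2 ⇒ step 3: DCBBAAAADCBB ⇒ DC·BB·DC·DC·AA·AA·AA·AA·DC·BB·DC·DC
    A ↦ AA
    B ↦ DC
    C ↦ BB
    D ↦ DC

A->AA, B->DC, C->BB, D->DC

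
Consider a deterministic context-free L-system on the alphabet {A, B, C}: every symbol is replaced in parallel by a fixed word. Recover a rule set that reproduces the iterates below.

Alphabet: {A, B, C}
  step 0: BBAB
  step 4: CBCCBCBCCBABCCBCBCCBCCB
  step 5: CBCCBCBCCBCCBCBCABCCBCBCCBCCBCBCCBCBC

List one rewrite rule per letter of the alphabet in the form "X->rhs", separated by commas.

  step 4 ⇒ step 5: CBCCBCBCCBABCCBCBCCBCCB ⇒ CB·C·CB·CB·C·CB·C·CB·CB·C·AB·C·CB·CB·C·CB·C·CB·CB·C·CB·CB·C
    A ↦ AB
    B ↦ C
    C ↦ CB

A->AB, B->C, C->CB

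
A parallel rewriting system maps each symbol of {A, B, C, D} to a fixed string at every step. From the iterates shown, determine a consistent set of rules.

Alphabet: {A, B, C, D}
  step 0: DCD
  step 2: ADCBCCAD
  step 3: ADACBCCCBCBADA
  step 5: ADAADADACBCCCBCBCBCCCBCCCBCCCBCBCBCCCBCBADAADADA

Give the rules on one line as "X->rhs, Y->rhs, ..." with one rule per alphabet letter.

A->AD, B->CC, C->CB, D->A

  step 2 ⇒ step 3: ADCBCCAD ⇒ AD·A·CB·CC·CB·CB·AD·A
    A ↦ AD
    B ↦ CC
    C ↦ CB
    D ↦ A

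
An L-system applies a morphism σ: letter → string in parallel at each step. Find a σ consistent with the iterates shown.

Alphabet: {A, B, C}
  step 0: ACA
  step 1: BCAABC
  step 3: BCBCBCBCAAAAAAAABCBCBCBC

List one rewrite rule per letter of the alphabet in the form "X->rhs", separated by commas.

A->BC, B->AA, C->AA

  step 0 ⇒ step 1: ACA ⇒ BC·AA·BC
    A ↦ BC
    C ↦ AA
    B ↦ AA  (constrained at step 1)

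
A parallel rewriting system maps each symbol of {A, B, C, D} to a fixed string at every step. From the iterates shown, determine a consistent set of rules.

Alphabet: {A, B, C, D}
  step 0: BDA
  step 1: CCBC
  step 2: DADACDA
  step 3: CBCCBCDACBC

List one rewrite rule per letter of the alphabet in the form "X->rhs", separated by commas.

A->BC, B->C, C->DA, D->C

  step 2 ⇒ step 3: DADACDA ⇒ C·BC·C·BC·DA·C·BC
    A ↦ BC
    C ↦ DA
    D ↦ C
  step 0 ⇒ step 1: BDA ⇒ C·C·BC
    B ↦ C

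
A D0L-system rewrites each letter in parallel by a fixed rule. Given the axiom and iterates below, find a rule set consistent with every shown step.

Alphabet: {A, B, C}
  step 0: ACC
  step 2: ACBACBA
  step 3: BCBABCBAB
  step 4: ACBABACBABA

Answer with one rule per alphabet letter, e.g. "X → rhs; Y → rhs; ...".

A->B, B->A, C->CB

  step 3 ⇒ step 4: BCBABCBAB ⇒ A·CB·A·B·A·CB·A·B·A
    A ↦ B
    B ↦ A
    C ↦ CB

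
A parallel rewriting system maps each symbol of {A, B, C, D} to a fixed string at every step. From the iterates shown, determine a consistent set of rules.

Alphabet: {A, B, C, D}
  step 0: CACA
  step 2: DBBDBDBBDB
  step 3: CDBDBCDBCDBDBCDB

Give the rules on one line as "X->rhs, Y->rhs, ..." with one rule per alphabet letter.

A->B, B->DB, C->BA, D->C

  step 2 ⇒ step 3: DBBDBDBBDB ⇒ C·DB·DB·C·DB·C·DB·DB·C·DB
    B ↦ DB
    D ↦ C
    A ↦ B  (constrained at step 0)
    C ↦ BA  (constrained at step 0)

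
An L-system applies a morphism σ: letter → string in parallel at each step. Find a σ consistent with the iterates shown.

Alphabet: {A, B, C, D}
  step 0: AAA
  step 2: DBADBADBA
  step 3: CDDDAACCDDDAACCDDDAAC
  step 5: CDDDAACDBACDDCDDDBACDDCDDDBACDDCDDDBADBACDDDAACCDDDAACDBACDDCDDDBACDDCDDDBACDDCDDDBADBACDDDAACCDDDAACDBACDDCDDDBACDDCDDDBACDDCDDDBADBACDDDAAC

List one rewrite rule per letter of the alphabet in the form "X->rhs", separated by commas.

  step 2 ⇒ step 3: DBADBADBA ⇒ CDD·DAA·C·CDD·DAA·C·CDD·DAA·C
    A ↦ C
    B ↦ DAA
    D ↦ CDD
    C ↦ DBA  (constrained at step 3)

A->C, B->DAA, C->DBA, D->CDD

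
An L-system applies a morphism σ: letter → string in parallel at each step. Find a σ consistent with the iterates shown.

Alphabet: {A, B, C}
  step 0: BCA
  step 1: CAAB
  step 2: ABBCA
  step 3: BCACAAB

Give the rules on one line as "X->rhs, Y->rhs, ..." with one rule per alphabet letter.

  step 2 ⇒ step 3: ABBCA ⇒ B·CA·CA·A·B
    A ↦ B
    B ↦ CA
    C ↦ A

A->B, B->CA, C->A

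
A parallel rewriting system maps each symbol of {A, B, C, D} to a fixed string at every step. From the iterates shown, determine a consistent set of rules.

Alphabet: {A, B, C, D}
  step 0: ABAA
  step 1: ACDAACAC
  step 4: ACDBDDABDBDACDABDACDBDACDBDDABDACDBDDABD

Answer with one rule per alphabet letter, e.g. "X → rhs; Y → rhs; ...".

  step 0 ⇒ step 1: ABAA ⇒ AC·DA·AC·AC
    A ↦ AC
    B ↦ DA
    C ↦ D  (constrained at step 1)
    D ↦ BD  (constrained at step 1)

A->AC, B->DA, C->D, D->BD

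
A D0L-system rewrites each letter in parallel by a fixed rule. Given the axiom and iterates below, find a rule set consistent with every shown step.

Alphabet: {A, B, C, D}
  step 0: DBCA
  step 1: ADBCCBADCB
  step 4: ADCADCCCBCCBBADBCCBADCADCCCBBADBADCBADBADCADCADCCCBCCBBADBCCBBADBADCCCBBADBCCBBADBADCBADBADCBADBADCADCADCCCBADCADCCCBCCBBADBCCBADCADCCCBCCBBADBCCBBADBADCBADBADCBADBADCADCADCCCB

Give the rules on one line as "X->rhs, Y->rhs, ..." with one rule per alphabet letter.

  step 0 ⇒ step 1: DBCA ⇒ ADB·CCB·ADC·B
    A ↦ B
    B ↦ CCB
    C ↦ ADC
    D ↦ ADB

A->B, B->CCB, C->ADC, D->ADB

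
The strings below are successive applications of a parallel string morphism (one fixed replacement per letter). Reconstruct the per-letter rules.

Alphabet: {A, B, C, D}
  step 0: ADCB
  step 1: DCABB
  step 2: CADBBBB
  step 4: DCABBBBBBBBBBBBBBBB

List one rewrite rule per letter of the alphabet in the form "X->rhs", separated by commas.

A->D, B->BB, C->A, D->C

  step 1 ⇒ step 2: DCABB ⇒ C·A·D·BB·BB
    A ↦ D
    B ↦ BB
    C ↦ A
    D ↦ C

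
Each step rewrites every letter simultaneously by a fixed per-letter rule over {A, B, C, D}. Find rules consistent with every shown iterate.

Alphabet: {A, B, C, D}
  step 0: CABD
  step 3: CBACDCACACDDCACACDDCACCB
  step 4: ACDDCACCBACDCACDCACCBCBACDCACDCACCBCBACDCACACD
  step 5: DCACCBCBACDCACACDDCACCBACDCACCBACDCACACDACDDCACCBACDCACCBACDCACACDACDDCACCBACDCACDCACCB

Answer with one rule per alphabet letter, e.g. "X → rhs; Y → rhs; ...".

  step 4 ⇒ step 5: ACDDCACCBACDCACDCACCBCBACDCACDCACCBCBACDCACACD ⇒ DC·AC·CB·CB·AC·DC·AC·AC·D·DC·AC·CB·AC·DC·AC·CB·AC·DC·AC·AC·D·AC·D·DC·AC·CB·AC·DC·AC·CB·AC·DC·AC·AC·D·AC·D·DC·AC·CB·AC·DC·AC·DC·AC·CB
    A ↦ DC
    B ↦ D
    C ↦ AC
    D ↦ CB

A->DC, B->D, C->AC, D->CB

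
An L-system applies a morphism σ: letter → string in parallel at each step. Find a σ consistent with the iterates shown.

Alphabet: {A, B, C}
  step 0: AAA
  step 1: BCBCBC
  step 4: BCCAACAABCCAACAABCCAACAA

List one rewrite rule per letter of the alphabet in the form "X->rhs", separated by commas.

  step 0 ⇒ step 1: AAA ⇒ BC·BC·BC
    A ↦ BC
    B ↦ CA  (constrained at step 1)
    C ↦ A  (constrained at step 1)

A->BC, B->CA, C->A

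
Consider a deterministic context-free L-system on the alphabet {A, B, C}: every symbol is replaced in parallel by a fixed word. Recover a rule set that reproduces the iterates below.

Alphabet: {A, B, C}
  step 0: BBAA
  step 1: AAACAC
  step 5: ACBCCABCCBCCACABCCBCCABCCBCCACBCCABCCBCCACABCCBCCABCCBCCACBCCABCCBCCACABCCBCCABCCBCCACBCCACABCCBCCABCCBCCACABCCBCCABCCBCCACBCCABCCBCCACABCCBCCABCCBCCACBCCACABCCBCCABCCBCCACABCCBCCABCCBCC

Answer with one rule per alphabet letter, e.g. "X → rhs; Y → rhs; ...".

A->AC, B->A, C->BCC

  step 0 ⇒ step 1: BBAA ⇒ A·A·AC·AC
    A ↦ AC
    B ↦ A
    C ↦ BCC  (constrained at step 1)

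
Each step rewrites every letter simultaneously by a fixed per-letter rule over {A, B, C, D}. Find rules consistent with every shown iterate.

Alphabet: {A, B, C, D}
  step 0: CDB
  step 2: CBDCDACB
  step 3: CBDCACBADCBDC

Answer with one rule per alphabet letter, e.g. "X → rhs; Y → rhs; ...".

A->D, B->DC, C->CB, D->A

  step 2 ⇒ step 3: CBDCDACB ⇒ CB·DC·A·CB·A·D·CB·DC
    A ↦ D
    B ↦ DC
    C ↦ CB
    D ↦ A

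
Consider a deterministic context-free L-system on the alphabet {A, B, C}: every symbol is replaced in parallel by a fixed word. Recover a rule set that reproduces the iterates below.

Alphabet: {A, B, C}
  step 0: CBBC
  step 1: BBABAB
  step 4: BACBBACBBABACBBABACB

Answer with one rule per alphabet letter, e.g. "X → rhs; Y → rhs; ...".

A->C, B->BA, C->B

  step 0 ⇒ step 1: CBBC ⇒ B·BA·BA·B
    B ↦ BA
    C ↦ B
    A ↦ C  (constrained at step 1)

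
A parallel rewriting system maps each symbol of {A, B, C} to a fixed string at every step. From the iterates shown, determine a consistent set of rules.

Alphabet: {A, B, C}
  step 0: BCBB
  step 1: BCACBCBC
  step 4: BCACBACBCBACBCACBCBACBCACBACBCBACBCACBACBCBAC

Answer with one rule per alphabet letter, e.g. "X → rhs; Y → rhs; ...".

  step 0 ⇒ step 1: BCBB ⇒ BC·AC·BC·BC
    B ↦ BC
    C ↦ AC
    A ↦ B  (constrained at step 1)

A->B, B->BC, C->AC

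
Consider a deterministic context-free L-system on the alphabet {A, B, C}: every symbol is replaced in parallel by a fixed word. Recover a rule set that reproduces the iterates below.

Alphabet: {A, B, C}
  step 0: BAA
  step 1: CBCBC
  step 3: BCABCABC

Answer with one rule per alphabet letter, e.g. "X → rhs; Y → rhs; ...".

A->BC, B->C, C->A

  step 0 ⇒ step 1: BAA ⇒ C·BC·BC
    A ↦ BC
    B ↦ C
    C ↦ A  (constrained at step 1)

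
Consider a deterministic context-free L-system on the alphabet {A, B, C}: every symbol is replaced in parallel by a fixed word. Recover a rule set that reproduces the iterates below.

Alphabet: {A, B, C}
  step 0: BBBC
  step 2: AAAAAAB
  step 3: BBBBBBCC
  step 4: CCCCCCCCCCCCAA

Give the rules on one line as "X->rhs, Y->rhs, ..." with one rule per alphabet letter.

  step 3 ⇒ step 4: BBBBBBCC ⇒ CC·CC·CC·CC·CC·CC·A·A
    B ↦ CC
    C ↦ A
  step 2 ⇒ step 3: AAAAAAB ⇒ B·B·B·B·B·B·CC
    A ↦ B

A->B, B->CC, C->A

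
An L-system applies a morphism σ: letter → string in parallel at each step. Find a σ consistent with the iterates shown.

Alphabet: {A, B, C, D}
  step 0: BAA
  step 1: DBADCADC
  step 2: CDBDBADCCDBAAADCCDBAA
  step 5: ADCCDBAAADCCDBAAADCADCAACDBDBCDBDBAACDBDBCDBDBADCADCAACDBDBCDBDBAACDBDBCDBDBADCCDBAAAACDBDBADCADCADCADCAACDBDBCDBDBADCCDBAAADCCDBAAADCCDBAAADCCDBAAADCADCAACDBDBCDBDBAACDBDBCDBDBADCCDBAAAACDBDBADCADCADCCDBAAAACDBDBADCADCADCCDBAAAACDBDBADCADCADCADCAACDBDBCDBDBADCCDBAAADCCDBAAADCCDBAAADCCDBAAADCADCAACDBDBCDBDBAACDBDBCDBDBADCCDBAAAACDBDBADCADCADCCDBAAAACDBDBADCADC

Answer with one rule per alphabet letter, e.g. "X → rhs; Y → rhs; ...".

  step 1 ⇒ step 2: DBADCADC ⇒ CDB·DB·ADC·CDB·AA·ADC·CDB·AA
    A ↦ ADC
    B ↦ DB
    C ↦ AA
    D ↦ CDB

A->ADC, B->DB, C->AA, D->CDB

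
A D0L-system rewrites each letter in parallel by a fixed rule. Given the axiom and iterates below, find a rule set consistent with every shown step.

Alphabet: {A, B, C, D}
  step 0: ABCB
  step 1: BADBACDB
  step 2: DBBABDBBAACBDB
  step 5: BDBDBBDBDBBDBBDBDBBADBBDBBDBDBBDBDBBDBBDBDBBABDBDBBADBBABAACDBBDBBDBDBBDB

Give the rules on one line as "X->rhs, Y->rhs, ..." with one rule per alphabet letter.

  step 1 ⇒ step 2: BADBACDB ⇒ DB·BA·B·DB·BA·AC·B·DB
    A ↦ BA
    B ↦ DB
    C ↦ AC
    D ↦ B

A->BA, B->DB, C->AC, D->B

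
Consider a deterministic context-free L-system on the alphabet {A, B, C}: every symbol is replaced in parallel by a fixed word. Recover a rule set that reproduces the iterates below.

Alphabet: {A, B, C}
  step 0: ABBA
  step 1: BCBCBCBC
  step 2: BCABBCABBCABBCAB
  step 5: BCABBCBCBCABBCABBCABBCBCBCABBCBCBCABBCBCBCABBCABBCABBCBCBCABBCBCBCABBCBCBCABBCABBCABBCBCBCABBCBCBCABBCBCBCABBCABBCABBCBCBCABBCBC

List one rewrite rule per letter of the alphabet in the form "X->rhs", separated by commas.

  step 1 ⇒ step 2: BCBCBCBC ⇒ BC·AB·BC·AB·BC·AB·BC·AB
    B ↦ BC
    C ↦ AB
  step 0 ⇒ step 1: ABBA ⇒ BC·BC·BC·BC
    A ↦ BC

A->BC, B->BC, C->AB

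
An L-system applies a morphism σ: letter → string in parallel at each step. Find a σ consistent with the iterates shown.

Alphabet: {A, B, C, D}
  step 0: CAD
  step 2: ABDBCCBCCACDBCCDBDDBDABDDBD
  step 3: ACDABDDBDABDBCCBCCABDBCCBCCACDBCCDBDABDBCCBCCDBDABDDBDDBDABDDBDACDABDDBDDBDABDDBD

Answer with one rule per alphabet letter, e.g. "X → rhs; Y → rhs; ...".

  step 2 ⇒ step 3: ABDBCCBCCACDBCCDBDDBDABDDBD ⇒ ACD·ABD·DBD·ABD·BCC·BCC·ABD·BCC·BCC·ACD·BCC·DBD·ABD·BCC·BCC·DBD·ABD·DBD·DBD·ABD·DBD·ACD·ABD·DBD·DBD·ABD·DBD
    A ↦ ACD
    B ↦ ABD
    C ↦ BCC
    D ↦ DBD

A->ACD, B->ABD, C->BCC, D->DBD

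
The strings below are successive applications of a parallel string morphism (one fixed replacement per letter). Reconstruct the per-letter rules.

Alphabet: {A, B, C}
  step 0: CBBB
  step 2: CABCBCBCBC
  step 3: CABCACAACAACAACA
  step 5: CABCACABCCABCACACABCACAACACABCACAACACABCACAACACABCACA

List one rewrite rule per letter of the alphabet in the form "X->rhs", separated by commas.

A->BC, B->A, C->CA

  step 2 ⇒ step 3: CABCBCBCBC ⇒ CA·BC·A·CA·A·CA·A·CA·A·CA
    A ↦ BC
    B ↦ A
    C ↦ CA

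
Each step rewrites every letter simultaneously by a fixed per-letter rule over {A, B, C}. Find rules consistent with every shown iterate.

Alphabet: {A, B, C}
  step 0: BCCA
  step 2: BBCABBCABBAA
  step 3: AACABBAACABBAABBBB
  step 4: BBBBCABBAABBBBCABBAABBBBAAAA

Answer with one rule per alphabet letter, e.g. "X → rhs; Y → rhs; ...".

A->BB, B->A, C->CA

  step 3 ⇒ step 4: AACABBAACABBAABBBB ⇒ BB·BB·CA·BB·A·A·BB·BB·CA·BB·A·A·BB·BB·A·A·A·A
    A ↦ BB
    B ↦ A
    C ↦ CA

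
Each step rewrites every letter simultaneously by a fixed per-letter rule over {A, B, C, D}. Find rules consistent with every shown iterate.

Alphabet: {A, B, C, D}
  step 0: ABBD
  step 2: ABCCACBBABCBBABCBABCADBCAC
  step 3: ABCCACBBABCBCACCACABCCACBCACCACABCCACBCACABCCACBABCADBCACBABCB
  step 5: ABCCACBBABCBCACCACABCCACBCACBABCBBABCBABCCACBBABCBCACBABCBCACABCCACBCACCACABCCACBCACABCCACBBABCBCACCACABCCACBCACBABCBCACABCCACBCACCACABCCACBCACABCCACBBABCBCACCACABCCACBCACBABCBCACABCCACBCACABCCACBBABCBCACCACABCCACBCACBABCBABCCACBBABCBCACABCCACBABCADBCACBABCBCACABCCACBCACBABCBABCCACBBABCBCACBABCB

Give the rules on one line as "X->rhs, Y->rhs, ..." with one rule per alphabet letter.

  step 2 ⇒ step 3: ABCCACBBABCBBABCBABCADBCAC ⇒ ABC·CAC·B·B·ABC·B·CAC·CAC·ABC·CAC·B·CAC·CAC·ABC·CAC·B·CAC·ABC·CAC·B·ABC·ADB·CAC·B·ABC·B
    A ↦ ABC
    B ↦ CAC
    C ↦ B
    D ↦ ADB

A->ABC, B->CAC, C->B, D->ADB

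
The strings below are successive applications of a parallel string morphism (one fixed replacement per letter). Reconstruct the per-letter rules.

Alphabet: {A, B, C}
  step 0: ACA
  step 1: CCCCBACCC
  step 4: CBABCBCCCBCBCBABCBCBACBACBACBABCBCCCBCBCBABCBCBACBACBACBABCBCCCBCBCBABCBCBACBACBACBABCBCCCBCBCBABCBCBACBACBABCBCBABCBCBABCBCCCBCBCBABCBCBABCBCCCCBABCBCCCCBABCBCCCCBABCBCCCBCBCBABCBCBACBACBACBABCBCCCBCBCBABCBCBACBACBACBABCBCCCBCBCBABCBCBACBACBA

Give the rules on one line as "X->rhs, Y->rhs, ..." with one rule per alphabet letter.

  step 0 ⇒ step 1: ACA ⇒ CCC·CBA·CCC
    A ↦ CCC
    C ↦ CBA
    B ↦ BCB  (constrained at step 1)

A->CCC, B->BCB, C->CBA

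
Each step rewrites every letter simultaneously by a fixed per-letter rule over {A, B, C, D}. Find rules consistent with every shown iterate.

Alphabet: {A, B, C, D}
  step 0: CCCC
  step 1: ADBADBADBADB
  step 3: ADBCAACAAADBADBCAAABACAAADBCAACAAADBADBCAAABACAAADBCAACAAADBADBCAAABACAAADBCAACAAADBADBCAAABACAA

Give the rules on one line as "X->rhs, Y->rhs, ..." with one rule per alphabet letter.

A->CAA, B->ABA, C->ADB, D->CC

  step 0 ⇒ step 1: CCCC ⇒ ADB·ADB·ADB·ADB
    C ↦ ADB
    A ↦ CAA  (constrained at step 1)
    B ↦ ABA  (constrained at step 1)
    D ↦ CC  (constrained at step 1)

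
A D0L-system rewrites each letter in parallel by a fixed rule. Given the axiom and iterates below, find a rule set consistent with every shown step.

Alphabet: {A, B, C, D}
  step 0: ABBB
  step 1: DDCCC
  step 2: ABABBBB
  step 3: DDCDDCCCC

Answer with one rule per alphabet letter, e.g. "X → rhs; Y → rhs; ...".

A->DD, B->C, C->B, D->AB

  step 2 ⇒ step 3: ABABBBB ⇒ DD·C·DD·C·C·C·C
    A ↦ DD
    B ↦ C
  step 1 ⇒ step 2: DDCCC ⇒ AB·AB·B·B·B
    C ↦ B
  step 1 ⇒ step 2: DDCCC ⇒ AB·AB·B·B·B
    D ↦ AB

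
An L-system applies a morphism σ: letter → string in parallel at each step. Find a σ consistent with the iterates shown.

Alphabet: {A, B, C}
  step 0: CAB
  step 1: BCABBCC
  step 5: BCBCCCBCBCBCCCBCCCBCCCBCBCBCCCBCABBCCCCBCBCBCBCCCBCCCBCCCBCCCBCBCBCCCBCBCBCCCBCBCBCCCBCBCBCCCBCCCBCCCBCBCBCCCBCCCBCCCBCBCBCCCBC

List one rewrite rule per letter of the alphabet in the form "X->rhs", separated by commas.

  step 0 ⇒ step 1: CAB ⇒ BC·ABB·CC
    A ↦ ABB
    B ↦ CC
    C ↦ BC

A->ABB, B->CC, C->BC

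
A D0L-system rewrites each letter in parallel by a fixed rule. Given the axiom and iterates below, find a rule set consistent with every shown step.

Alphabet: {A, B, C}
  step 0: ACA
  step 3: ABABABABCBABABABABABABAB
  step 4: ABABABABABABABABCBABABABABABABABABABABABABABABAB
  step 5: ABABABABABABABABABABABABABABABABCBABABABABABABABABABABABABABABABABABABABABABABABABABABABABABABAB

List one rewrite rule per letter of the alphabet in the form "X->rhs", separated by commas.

  step 4 ⇒ step 5: ABABABABABABABABCBABABABABABABABABABABABABABABAB ⇒ AB·AB·AB·AB·AB·AB·AB·AB·AB·AB·AB·AB·AB·AB·AB·AB·CB·AB·AB·AB·AB·AB·AB·AB·AB·AB·AB·AB·AB·AB·AB·AB·AB·AB·AB·AB·AB·AB·AB·AB·AB·AB·AB·AB·AB·AB·AB·AB
    A ↦ AB
    B ↦ AB
    C ↦ CB

A->AB, B->AB, C->CB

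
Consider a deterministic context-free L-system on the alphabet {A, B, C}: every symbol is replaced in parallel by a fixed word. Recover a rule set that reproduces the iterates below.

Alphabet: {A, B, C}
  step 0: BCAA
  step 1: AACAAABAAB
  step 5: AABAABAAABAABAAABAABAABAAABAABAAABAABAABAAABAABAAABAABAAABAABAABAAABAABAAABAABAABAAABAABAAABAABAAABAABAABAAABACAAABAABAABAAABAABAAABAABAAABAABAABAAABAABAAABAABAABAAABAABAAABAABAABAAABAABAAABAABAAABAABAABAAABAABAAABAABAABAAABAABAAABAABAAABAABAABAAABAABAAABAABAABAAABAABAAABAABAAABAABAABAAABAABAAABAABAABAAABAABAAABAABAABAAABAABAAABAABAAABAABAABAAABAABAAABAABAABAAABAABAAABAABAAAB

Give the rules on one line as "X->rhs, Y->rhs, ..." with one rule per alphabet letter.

A->AAB, B->A, C->ACA

  step 0 ⇒ step 1: BCAA ⇒ A·ACA·AAB·AAB
    A ↦ AAB
    B ↦ A
    C ↦ ACA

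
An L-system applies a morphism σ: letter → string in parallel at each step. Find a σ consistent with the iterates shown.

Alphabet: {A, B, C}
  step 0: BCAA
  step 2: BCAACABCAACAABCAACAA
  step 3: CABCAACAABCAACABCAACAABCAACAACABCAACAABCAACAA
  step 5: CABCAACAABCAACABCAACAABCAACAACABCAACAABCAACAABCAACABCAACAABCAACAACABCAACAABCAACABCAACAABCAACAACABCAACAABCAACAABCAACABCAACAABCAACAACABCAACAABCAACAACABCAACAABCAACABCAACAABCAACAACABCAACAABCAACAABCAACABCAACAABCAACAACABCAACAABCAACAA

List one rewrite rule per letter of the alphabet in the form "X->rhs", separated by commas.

A->CAA, B->CA, C->B

  step 2 ⇒ step 3: BCAACABCAACAABCAACAA ⇒ CA·B·CAA·CAA·B·CAA·CA·B·CAA·CAA·B·CAA·CAA·CA·B·CAA·CAA·B·CAA·CAA
    A ↦ CAA
    B ↦ CA
    C ↦ B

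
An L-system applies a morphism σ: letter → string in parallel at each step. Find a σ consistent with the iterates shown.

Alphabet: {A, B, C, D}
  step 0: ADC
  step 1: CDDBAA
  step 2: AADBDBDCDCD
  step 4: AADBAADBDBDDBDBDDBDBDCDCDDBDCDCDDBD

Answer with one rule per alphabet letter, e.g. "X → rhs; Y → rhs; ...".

  step 1 ⇒ step 2: CDDBAA ⇒ AA·DB·DB·D·CD·CD
    A ↦ CD
    B ↦ D
    C ↦ AA
    D ↦ DB

A->CD, B->D, C->AA, D->DB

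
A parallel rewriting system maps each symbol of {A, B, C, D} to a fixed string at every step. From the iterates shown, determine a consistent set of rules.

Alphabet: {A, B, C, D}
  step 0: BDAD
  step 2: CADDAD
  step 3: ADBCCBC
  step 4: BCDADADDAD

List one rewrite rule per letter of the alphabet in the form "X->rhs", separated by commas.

  step 3 ⇒ step 4: ADBCCBC ⇒ B·C·D·AD·AD·D·AD
    A ↦ B
    B ↦ D
    C ↦ AD
    D ↦ C

A->B, B->D, C->AD, D->C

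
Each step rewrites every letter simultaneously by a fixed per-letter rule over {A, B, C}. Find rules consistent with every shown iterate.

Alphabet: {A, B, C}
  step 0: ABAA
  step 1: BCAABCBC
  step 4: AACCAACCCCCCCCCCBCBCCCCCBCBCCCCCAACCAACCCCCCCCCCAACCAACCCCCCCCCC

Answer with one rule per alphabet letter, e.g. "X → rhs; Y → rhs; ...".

A->BC, B->AA, C->CC

  step 0 ⇒ step 1: ABAA ⇒ BC·AA·BC·BC
    A ↦ BC
    B ↦ AA
    C ↦ CC  (constrained at step 1)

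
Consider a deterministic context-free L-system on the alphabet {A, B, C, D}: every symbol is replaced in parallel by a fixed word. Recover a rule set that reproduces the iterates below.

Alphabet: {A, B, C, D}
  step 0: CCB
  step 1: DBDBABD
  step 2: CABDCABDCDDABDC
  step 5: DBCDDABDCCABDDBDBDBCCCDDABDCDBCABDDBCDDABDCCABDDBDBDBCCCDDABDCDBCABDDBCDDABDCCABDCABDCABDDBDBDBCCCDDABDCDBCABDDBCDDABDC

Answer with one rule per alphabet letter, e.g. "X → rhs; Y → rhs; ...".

A->CDD, B->ABD, C->DB, D->C

  step 1 ⇒ step 2: DBDBABD ⇒ C·ABD·C·ABD·CDD·ABD·C
    A ↦ CDD
    B ↦ ABD
    D ↦ C
  step 0 ⇒ step 1: CCB ⇒ DB·DB·ABD
    C ↦ DB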